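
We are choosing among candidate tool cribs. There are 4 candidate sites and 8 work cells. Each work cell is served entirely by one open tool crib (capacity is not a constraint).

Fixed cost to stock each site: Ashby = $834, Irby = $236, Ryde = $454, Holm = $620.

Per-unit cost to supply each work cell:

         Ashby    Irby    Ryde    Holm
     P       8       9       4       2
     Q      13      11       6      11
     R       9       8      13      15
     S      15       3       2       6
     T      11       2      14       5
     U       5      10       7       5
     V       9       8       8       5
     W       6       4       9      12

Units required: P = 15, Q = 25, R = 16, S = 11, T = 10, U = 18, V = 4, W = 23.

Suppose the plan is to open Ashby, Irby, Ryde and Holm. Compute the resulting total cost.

Total cost: 2696

Each work cell is assigned to its cheapest site among the open ones.
{Ashby, Irby, Ryde, Holm}: P→Holm 2·15=30, Q→Ryde 6·25=150, R→Irby 8·16=128, S→Ryde 2·11=22, T→Irby 2·10=20, U→Ashby 5·18=90, V→Holm 5·4=20, W→Irby 4·23=92. Service 552; fixed 2144; total 2696.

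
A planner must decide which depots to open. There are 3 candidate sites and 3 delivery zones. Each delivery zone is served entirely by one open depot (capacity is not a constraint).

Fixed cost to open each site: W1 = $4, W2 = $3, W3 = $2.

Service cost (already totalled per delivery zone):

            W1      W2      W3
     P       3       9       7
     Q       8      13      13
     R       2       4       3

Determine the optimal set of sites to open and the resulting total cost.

Open W1 only; minimum total cost 17.

For any fixed open set, each delivery zone goes to its cheapest open site; total = fixed + service.
{W1}: P→W1 3, Q→W1 8, R→W1 2. Service 13; fixed 4; total 17.
{W1, W3}: service 13 + fixed 6 = 19
{W1, W2}: P→W1 3, Q→W1 8, R→W1 2. Service 13; fixed 7; total 20.
{W1, W2, W3}: P→W1 3, Q→W1 8, R→W1 2. Service 13; fixed 9; total 22.
(All 7 nonempty subsets were checked; W1 only is lowest.)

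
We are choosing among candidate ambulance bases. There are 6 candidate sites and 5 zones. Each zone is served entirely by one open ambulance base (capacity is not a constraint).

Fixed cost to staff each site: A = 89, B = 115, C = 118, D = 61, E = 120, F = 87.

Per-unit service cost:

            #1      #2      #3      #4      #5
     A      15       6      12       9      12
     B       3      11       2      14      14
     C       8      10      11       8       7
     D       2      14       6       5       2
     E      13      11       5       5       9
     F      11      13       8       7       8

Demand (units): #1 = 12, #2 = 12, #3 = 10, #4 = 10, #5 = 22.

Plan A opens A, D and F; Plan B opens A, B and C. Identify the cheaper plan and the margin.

Plan A: {A, D, F}: #1→D 2·12=24, #2→A 6·12=72, #3→D 6·10=60, #4→D 5·10=50, #5→D 2·22=44. Service 250; fixed 237; total 487.
Plan B: {A, B, C}: #1→B 3·12=36, #2→A 6·12=72, #3→B 2·10=20, #4→C 8·10=80, #5→C 7·22=154. Service 362; fixed 322; total 684.
Difference: |487 − 684| = 197.

Plan A is cheaper by 197.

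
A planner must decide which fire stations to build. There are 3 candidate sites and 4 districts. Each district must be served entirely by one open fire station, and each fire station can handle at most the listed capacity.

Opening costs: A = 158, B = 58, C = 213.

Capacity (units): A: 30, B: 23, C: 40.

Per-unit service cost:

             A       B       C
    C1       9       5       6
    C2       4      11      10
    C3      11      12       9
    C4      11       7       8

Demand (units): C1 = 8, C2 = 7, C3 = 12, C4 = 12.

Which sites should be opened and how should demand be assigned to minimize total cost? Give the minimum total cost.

Open {A, B}: C1→B 5·8=40, C2→A 4·7=28, C3→A 11·12=132, C4→B 7·12=84.
Loads: A carries 19/30, B carries 20/23. Service 284; fixed 216; total 500.
Next best feasible plan costs 532.

Minimum total cost: 500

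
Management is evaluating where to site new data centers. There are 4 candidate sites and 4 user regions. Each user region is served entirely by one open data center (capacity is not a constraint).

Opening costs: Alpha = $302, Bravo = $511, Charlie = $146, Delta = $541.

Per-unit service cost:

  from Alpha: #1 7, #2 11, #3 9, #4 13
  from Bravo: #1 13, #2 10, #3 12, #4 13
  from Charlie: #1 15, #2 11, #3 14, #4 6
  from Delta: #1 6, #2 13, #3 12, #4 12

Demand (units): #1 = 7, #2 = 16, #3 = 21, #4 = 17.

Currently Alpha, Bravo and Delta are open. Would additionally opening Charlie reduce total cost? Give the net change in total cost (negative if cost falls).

No — net change +44 (cost rises by 44).

Current service cost with {Alpha, Bravo, Delta}: 595.
Adding Charlie: each user region re-picks its cheapest; new service cost 493, saving 102.
Extra fixed cost: 146. Net change = 146 − 102 = 44.
(Totals: 1949 → 1993.)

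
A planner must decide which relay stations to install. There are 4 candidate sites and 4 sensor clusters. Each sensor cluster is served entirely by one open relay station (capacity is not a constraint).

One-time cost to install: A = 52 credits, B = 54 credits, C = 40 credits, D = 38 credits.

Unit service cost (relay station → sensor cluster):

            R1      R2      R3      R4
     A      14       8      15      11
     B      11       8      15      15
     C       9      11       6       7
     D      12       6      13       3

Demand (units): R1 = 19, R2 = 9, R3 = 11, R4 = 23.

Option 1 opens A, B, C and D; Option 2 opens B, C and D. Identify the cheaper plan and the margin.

Option 2 is cheaper by 52.

Option 1: {A, B, C, D}: R1→C 9·19=171, R2→D 6·9=54, R3→C 6·11=66, R4→D 3·23=69. Service 360; fixed 184; total 544.
Option 2: {B, C, D}: R1→C 9·19=171, R2→D 6·9=54, R3→C 6·11=66, R4→D 3·23=69. Service 360; fixed 132; total 492.
Difference: |544 − 492| = 52.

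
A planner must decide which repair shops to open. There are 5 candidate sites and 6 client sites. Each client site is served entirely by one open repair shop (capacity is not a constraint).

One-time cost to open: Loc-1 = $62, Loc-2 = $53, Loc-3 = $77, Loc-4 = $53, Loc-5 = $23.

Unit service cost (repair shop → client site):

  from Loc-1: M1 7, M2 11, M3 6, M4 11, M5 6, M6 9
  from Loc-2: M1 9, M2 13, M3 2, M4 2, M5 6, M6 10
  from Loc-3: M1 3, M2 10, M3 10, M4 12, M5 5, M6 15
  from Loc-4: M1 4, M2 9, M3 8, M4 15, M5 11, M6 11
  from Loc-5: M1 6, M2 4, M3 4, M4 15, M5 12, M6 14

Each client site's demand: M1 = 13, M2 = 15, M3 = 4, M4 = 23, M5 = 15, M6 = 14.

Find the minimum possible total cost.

For any fixed open set, each client site goes to its cheapest open site; total = fixed + service.
{Loc-2, Loc-5}: M1→Loc-5 6·13=78, M2→Loc-5 4·15=60, M3→Loc-2 2·4=8, M4→Loc-2 2·23=46, M5→Loc-2 6·15=90, M6→Loc-2 10·14=140. Service 422; fixed 76; total 498.
{Loc-2, Loc-3, Loc-5}: service 368 + fixed 153 = 521
{Loc-2, Loc-4, Loc-5}: M1→Loc-4 4·13=52, M2→Loc-5 4·15=60, M3→Loc-2 2·4=8, M4→Loc-2 2·23=46, M5→Loc-2 6·15=90, M6→Loc-2 10·14=140. Service 396; fixed 129; total 525.
{Loc-1, Loc-2, Loc-3, Loc-4, Loc-5}: M1→Loc-3 3·13=39, M2→Loc-5 4·15=60, M3→Loc-2 2·4=8, M4→Loc-2 2·23=46, M5→Loc-3 5·15=75, M6→Loc-1 9·14=126. Service 354; fixed 268; total 622.
No other subset beats 498.

Minimum total cost: 498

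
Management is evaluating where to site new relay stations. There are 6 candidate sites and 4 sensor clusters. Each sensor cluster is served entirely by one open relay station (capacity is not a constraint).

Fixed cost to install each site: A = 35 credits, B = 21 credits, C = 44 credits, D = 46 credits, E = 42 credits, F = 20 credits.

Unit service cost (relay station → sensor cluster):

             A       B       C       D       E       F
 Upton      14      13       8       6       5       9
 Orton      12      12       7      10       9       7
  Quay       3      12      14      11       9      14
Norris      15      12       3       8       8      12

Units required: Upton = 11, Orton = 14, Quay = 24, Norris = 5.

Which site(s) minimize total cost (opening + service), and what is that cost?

Open A and C; minimum total cost 352.

For any fixed open set, each sensor cluster goes to its cheapest open site; total = fixed + service.
{A, C}: Upton→C 8·11=88, Orton→C 7·14=98, Quay→A 3·24=72, Norris→C 3·5=15. Service 273; fixed 79; total 352.
{A, C, E}: Upton→E 5·11=55, Orton→C 7·14=98, Quay→A 3·24=72, Norris→C 3·5=15. Service 240; fixed 121; total 361.
{A, E, F}: Upton→E 5·11=55, Orton→F 7·14=98, Quay→A 3·24=72, Norris→E 8·5=40. Service 265; fixed 97; total 362.
{A, B, C, D, E, F}: Upton→E 5·11=55, Orton→C 7·14=98, Quay→A 3·24=72, Norris→C 3·5=15. Service 240; fixed 208; total 448.
No other subset beats 352.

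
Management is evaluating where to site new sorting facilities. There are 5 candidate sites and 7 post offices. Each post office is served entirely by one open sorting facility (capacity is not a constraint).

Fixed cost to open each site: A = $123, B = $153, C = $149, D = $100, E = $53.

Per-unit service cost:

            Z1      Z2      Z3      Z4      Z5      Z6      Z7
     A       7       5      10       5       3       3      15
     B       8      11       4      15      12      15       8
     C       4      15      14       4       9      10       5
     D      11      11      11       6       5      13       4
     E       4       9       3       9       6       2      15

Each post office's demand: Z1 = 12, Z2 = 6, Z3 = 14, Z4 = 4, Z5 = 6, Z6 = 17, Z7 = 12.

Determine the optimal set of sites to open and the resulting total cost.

For any fixed open set, each post office goes to its cheapest open site; total = fixed + service.
{D, E}: Z1→E 4·12=48, Z2→E 9·6=54, Z3→E 3·14=42, Z4→D 6·4=24, Z5→D 5·6=30, Z6→E 2·17=34, Z7→D 4·12=48. Service 280; fixed 153; total 433.
{E}: service 430 + fixed 53 = 483
{C, E}: Z1→C 4·12=48, Z2→E 9·6=54, Z3→E 3·14=42, Z4→C 4·4=16, Z5→E 6·6=36, Z6→E 2·17=34, Z7→C 5·12=60. Service 290; fixed 202; total 492.
{A, B, C, D, E}: service 236 + fixed 578 = 814
No other subset beats 433.

Open D and E; minimum total cost 433.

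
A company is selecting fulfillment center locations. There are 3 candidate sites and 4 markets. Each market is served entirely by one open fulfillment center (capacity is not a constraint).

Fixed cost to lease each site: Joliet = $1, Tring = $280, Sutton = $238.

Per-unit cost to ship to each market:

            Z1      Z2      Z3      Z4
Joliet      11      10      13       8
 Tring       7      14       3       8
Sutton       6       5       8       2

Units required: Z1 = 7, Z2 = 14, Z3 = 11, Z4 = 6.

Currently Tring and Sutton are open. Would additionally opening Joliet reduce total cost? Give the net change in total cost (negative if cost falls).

Current service cost with {Tring, Sutton}: 157.
Adding Joliet: each market re-picks its cheapest; new service cost 157, saving 0.
Extra fixed cost: 1. Net change = 1 − 0 = 1.
(Totals: 675 → 676.)

No — net change +1 (cost rises by 1).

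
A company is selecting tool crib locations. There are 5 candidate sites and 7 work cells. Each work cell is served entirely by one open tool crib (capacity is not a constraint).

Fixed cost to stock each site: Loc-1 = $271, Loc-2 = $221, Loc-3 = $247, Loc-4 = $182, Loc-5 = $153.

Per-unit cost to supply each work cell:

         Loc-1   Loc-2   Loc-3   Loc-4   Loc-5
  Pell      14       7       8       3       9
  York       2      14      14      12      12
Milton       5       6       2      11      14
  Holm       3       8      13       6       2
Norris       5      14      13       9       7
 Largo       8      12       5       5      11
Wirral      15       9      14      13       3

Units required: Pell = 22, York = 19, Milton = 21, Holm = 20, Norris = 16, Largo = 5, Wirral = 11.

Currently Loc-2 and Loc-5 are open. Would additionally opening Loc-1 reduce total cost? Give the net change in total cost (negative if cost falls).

No — net change +13 (cost rises by 13).

Current service cost with {Loc-2, Loc-5}: 748.
Adding Loc-1: each work cell re-picks its cheapest; new service cost 490, saving 258.
Extra fixed cost: 271. Net change = 271 − 258 = 13.
(Totals: 1122 → 1135.)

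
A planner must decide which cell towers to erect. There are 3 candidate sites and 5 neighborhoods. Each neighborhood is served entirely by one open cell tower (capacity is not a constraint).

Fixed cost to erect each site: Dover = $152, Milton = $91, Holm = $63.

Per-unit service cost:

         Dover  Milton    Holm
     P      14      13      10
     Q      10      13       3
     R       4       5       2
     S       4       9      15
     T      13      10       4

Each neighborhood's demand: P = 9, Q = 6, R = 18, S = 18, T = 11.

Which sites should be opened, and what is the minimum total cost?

For any fixed open set, each neighborhood goes to its cheapest open site; total = fixed + service.
{Dover, Holm}: P→Holm 10·9=90, Q→Holm 3·6=18, R→Holm 2·18=36, S→Dover 4·18=72, T→Holm 4·11=44. Service 260; fixed 215; total 475.
{Milton, Holm}: P→Holm 10·9=90, Q→Holm 3·6=18, R→Holm 2·18=36, S→Milton 9·18=162, T→Holm 4·11=44. Service 350; fixed 154; total 504.
{Holm}: service 458 + fixed 63 = 521
{Dover, Milton, Holm}: P→Holm 10·9=90, Q→Holm 3·6=18, R→Holm 2·18=36, S→Dover 4·18=72, T→Holm 4·11=44. Service 260; fixed 306; total 566.
No other subset beats 475.

Open Dover and Holm; minimum total cost 475.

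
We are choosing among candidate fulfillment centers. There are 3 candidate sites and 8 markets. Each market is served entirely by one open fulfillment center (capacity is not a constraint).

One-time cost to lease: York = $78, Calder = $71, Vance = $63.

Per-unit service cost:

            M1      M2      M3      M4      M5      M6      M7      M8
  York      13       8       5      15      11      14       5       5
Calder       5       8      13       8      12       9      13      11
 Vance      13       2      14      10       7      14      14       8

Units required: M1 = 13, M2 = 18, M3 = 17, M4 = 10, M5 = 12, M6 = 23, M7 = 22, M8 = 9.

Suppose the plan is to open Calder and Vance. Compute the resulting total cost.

Total cost: 1185

Each market is assigned to its cheapest site among the open ones.
{Calder, Vance}: M1→Calder 5·13=65, M2→Vance 2·18=36, M3→Calder 13·17=221, M4→Calder 8·10=80, M5→Vance 7·12=84, M6→Calder 9·23=207, M7→Calder 13·22=286, M8→Vance 8·9=72. Service 1051; fixed 134; total 1185.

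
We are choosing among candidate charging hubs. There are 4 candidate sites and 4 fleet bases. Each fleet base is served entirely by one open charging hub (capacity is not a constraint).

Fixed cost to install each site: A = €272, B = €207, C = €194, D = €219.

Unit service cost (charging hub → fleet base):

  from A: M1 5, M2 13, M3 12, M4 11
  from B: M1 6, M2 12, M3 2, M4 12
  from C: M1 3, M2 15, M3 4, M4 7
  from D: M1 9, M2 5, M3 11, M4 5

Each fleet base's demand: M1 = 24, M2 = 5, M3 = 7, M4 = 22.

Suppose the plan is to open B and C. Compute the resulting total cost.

Each fleet base is assigned to its cheapest site among the open ones.
{B, C}: M1→C 3·24=72, M2→B 12·5=60, M3→B 2·7=14, M4→C 7·22=154. Service 300; fixed 401; total 701.

Total cost: 701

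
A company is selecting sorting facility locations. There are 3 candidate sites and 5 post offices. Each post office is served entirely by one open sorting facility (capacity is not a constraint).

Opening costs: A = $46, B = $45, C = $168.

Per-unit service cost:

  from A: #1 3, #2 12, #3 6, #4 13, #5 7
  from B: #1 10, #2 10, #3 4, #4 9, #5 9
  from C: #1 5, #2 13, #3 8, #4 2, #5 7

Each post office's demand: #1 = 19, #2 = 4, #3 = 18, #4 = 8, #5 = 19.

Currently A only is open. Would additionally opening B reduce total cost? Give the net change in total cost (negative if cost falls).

Yes — net change −31 (cost falls by 31).

Current service cost with {A}: 450.
Adding B: each post office re-picks its cheapest; new service cost 374, saving 76.
Extra fixed cost: 45. Net change = 45 − 76 = -31.
(Totals: 496 → 465.)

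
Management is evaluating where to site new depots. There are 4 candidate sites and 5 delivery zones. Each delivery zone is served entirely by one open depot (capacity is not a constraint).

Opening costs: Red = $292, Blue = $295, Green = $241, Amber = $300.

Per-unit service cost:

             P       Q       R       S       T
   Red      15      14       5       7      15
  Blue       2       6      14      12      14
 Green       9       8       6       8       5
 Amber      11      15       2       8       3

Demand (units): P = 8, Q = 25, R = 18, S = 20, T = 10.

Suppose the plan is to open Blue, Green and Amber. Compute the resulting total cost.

Total cost: 1228

Each delivery zone is assigned to its cheapest site among the open ones.
{Blue, Green, Amber}: P→Blue 2·8=16, Q→Blue 6·25=150, R→Amber 2·18=36, S→Green 8·20=160, T→Amber 3·10=30. Service 392; fixed 836; total 1228.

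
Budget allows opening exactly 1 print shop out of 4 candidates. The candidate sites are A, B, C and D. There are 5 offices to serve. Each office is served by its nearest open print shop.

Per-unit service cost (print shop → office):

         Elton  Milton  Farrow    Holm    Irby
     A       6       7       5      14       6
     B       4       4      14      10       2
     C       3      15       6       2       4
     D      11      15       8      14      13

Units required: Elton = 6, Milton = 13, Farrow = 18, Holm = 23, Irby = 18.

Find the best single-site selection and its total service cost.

Choose C only; total service cost 439.

With exactly 1 open, each office uses its cheapest among the chosen.
{C}: Elton→C 3·6=18, Milton→C 15·13=195, Farrow→C 6·18=108, Holm→C 2·23=46, Irby→C 4·18=72. Service cost 439.
{B}: service cost 594
{A}: service cost 647
Among all 4 size-1 choices, {C} is lowest.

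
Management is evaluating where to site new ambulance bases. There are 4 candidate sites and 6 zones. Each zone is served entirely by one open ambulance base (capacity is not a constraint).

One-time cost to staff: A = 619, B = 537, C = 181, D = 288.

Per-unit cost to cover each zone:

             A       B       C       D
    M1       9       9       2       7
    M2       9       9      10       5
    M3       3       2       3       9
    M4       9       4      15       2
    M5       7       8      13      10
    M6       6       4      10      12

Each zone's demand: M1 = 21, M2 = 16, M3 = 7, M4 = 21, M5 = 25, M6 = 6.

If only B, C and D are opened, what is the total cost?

Total cost: 1408

Each zone is assigned to its cheapest site among the open ones.
{B, C, D}: M1→C 2·21=42, M2→D 5·16=80, M3→B 2·7=14, M4→D 2·21=42, M5→B 8·25=200, M6→B 4·6=24. Service 402; fixed 1006; total 1408.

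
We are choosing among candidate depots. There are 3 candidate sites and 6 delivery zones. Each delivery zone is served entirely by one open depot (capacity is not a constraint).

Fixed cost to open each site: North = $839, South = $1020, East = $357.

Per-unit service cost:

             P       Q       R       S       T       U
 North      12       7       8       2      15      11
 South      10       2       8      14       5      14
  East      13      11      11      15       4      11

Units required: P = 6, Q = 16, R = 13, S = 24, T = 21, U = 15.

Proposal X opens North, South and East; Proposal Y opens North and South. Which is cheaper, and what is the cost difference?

Proposal Y is cheaper by 336.

Proposal X: {North, South, East}: P→South 10·6=60, Q→South 2·16=32, R→North 8·13=104, S→North 2·24=48, T→East 4·21=84, U→North 11·15=165. Service 493; fixed 2216; total 2709.
Proposal Y: {North, South}: P→South 10·6=60, Q→South 2·16=32, R→North 8·13=104, S→North 2·24=48, T→South 5·21=105, U→North 11·15=165. Service 514; fixed 1859; total 2373.
Difference: |2709 − 2373| = 336.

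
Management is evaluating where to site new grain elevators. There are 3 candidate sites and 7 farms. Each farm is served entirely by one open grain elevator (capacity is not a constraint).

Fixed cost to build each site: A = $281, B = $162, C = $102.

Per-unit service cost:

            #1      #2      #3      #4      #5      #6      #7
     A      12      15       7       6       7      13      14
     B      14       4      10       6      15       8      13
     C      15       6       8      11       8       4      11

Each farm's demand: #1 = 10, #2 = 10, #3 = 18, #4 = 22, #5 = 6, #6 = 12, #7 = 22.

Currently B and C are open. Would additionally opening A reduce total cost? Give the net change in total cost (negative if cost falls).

Current service cost with {B, C}: 794.
Adding A: each farm re-picks its cheapest; new service cost 750, saving 44.
Extra fixed cost: 281. Net change = 281 − 44 = 237.
(Totals: 1058 → 1295.)

No — net change +237 (cost rises by 237).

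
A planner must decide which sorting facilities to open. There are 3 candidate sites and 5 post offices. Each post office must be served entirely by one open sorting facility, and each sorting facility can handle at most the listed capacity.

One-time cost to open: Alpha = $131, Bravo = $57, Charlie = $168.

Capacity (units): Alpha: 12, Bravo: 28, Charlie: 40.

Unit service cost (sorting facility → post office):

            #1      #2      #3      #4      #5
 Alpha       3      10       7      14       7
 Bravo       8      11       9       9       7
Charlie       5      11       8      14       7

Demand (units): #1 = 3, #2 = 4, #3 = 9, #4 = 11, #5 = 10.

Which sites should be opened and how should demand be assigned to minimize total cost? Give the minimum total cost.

Minimum total cost: 473

Open {Alpha, Bravo}: #1→Alpha 3·3=9, #2→Bravo 11·4=44, #3→Alpha 7·9=63, #4→Bravo 9·11=99, #5→Bravo 7·10=70.
Loads: Alpha carries 12/12, Bravo carries 25/28. Service 285; fixed 188; total 473.
Next best feasible plan costs 488.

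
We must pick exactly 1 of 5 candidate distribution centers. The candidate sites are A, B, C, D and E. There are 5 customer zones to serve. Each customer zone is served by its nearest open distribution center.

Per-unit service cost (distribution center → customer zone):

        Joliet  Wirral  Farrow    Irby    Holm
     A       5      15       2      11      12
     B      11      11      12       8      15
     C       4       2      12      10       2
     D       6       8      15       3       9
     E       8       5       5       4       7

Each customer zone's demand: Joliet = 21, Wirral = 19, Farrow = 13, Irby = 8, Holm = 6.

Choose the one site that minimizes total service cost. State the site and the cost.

With exactly 1 open, each customer zone uses its cheapest among the chosen.
{C}: Joliet→C 4·21=84, Wirral→C 2·19=38, Farrow→C 12·13=156, Irby→C 10·8=80, Holm→C 2·6=12. Service cost 370.
{E}: service cost 402
{D}: service cost 551
Among all 5 size-1 choices, {C} is lowest.

Choose C only; total service cost 370.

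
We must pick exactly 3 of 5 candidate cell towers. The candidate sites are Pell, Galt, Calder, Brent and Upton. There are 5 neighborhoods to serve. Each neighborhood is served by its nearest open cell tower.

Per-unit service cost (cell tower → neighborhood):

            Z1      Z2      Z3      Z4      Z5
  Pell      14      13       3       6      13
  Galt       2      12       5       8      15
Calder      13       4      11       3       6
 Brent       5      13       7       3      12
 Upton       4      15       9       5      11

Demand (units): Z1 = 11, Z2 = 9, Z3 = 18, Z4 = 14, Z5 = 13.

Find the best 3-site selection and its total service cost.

Choose Pell, Galt and Calder; total service cost 232.

With exactly 3 open, each neighborhood uses its cheapest among the chosen.
{Pell, Galt, Calder}: Z1→Galt 2·11=22, Z2→Calder 4·9=36, Z3→Pell 3·18=54, Z4→Calder 3·14=42, Z5→Calder 6·13=78. Service cost 232.
{Pell, Calder, Upton}: service cost 254
{Pell, Calder, Brent}: service cost 265
Among all 10 size-3 choices, {Pell, Galt, Calder} is lowest.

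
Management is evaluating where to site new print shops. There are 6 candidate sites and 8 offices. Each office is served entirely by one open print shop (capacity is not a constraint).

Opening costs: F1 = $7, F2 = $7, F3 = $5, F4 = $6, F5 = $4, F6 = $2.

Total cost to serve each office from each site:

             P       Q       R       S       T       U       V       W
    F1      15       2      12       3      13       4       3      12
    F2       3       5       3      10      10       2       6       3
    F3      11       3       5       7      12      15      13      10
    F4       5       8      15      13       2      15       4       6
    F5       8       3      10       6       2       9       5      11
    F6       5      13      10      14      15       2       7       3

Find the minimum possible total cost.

For any fixed open set, each office goes to its cheapest open site; total = fixed + service.
{F2, F5}: P→F2 3, Q→F5 3, R→F2 3, S→F5 6, T→F5 2, U→F2 2, V→F5 5, W→F2 3. Service 27; fixed 11; total 38.
{F1, F2, F5}: service 21 + fixed 18 = 39
{F2, F5, F6}: P→F2 3, Q→F5 3, R→F2 3, S→F5 6, T→F5 2, U→F2 2, V→F5 5, W→F2 3. Service 27; fixed 13; total 40.
{F1, F2, F3, F4, F5, F6}: service 21 + fixed 31 = 52
No other subset beats 38.

Minimum total cost: 38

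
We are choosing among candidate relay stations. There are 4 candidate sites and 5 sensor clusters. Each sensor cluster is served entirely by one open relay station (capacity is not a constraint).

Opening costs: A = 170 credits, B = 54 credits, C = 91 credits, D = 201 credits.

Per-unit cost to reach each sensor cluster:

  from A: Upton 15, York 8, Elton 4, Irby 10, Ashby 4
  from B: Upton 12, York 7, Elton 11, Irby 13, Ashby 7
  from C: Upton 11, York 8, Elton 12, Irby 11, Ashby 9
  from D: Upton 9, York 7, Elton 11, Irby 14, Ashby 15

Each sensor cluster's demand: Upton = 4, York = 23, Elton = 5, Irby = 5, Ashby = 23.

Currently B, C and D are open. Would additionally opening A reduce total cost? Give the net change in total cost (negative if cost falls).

Current service cost with {B, C, D}: 468.
Adding A: each sensor cluster re-picks its cheapest; new service cost 359, saving 109.
Extra fixed cost: 170. Net change = 170 − 109 = 61.
(Totals: 814 → 875.)

No — net change +61 (cost rises by 61).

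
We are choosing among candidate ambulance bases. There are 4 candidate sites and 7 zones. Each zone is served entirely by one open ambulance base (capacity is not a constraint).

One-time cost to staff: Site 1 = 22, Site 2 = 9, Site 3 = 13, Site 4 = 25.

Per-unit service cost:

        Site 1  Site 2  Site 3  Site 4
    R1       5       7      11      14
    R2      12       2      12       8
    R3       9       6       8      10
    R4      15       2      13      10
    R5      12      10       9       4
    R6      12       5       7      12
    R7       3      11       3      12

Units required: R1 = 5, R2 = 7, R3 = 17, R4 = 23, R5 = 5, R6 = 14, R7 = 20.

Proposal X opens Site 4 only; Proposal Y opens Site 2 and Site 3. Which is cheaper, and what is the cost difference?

Proposal X: {Site 4}: R1→Site 4 14·5=70, R2→Site 4 8·7=56, R3→Site 4 10·17=170, R4→Site 4 10·23=230, R5→Site 4 4·5=20, R6→Site 4 12·14=168, R7→Site 4 12·20=240. Service 954; fixed 25; total 979.
Proposal Y: {Site 2, Site 3}: R1→Site 2 7·5=35, R2→Site 2 2·7=14, R3→Site 2 6·17=102, R4→Site 2 2·23=46, R5→Site 3 9·5=45, R6→Site 2 5·14=70, R7→Site 3 3·20=60. Service 372; fixed 22; total 394.
Difference: |979 − 394| = 585.

Proposal Y is cheaper by 585.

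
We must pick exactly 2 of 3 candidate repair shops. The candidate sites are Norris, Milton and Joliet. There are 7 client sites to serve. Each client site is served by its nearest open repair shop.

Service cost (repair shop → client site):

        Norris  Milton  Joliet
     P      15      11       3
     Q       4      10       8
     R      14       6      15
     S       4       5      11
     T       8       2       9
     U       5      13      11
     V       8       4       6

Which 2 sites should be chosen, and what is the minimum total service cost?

Choose Norris and Milton; total service cost 36.

With exactly 2 open, each client site uses its cheapest among the chosen.
{Norris, Milton}: P→Milton 11, Q→Norris 4, R→Milton 6, S→Norris 4, T→Milton 2, U→Norris 5, V→Milton 4. Service cost 36.
{Milton, Joliet}: service cost 39
{Norris, Joliet}: service cost 44
Among all 3 size-2 choices, {Norris, Milton} is lowest.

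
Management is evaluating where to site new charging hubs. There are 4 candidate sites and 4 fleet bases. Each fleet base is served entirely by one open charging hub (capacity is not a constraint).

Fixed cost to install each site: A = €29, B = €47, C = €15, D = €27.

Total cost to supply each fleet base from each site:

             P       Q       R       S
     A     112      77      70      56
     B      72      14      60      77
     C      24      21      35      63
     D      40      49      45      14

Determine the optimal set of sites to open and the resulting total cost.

For any fixed open set, each fleet base goes to its cheapest open site; total = fixed + service.
{C, D}: P→C 24, Q→C 21, R→C 35, S→D 14. Service 94; fixed 42; total 136.
{C}: P→C 24, Q→C 21, R→C 35, S→C 63. Service 143; fixed 15; total 158.
{A, C, D}: service 94 + fixed 71 = 165
{A, B, C, D}: P→C 24, Q→B 14, R→C 35, S→D 14. Service 87; fixed 118; total 205.
No other subset beats 136.

Open C and D; minimum total cost 136.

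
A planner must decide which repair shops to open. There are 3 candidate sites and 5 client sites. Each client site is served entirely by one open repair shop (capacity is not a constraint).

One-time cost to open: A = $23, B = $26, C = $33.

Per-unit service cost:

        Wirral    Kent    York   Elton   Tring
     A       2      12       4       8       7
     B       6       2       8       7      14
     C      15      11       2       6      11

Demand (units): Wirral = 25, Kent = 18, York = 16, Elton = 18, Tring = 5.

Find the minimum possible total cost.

For any fixed open set, each client site goes to its cheapest open site; total = fixed + service.
{A, B, C}: Wirral→A 2·25=50, Kent→B 2·18=36, York→C 2·16=32, Elton→C 6·18=108, Tring→A 7·5=35. Service 261; fixed 82; total 343.
{A, B}: service 311 + fixed 49 = 360
{B, C}: Wirral→B 6·25=150, Kent→B 2·18=36, York→C 2·16=32, Elton→C 6·18=108, Tring→C 11·5=55. Service 381; fixed 59; total 440.
{A}: Wirral→A 2·25=50, Kent→A 12·18=216, York→A 4·16=64, Elton→A 8·18=144, Tring→A 7·5=35. Service 509; fixed 23; total 532.
No other subset beats 343.

Minimum total cost: 343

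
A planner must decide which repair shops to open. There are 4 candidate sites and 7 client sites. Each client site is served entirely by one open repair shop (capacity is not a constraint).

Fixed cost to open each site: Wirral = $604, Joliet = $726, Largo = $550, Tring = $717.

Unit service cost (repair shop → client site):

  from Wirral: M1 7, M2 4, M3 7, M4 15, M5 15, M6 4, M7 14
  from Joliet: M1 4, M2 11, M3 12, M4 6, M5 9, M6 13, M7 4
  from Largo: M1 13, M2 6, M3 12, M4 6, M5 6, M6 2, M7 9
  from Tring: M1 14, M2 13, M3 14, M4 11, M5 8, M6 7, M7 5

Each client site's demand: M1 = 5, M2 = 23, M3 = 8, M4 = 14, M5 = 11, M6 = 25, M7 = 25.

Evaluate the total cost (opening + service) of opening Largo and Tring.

Total cost: 1891

Each client site is assigned to its cheapest site among the open ones.
{Largo, Tring}: M1→Largo 13·5=65, M2→Largo 6·23=138, M3→Largo 12·8=96, M4→Largo 6·14=84, M5→Largo 6·11=66, M6→Largo 2·25=50, M7→Tring 5·25=125. Service 624; fixed 1267; total 1891.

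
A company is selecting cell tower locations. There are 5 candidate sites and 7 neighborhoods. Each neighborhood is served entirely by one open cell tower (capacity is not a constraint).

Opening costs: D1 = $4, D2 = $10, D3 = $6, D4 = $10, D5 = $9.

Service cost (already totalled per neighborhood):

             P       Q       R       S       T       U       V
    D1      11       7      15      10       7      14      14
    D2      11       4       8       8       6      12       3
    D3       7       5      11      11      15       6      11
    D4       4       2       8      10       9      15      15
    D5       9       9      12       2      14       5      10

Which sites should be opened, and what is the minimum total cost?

For any fixed open set, each neighborhood goes to its cheapest open site; total = fixed + service.
{D2, D5}: P→D5 9, Q→D2 4, R→D2 8, S→D5 2, T→D2 6, U→D5 5, V→D2 3. Service 37; fixed 19; total 56.
{D2, D3}: P→D3 7, Q→D2 4, R→D2 8, S→D2 8, T→D2 6, U→D3 6, V→D2 3. Service 42; fixed 16; total 58.
{D2, D4, D5}: P→D4 4, Q→D4 2, R→D2 8, S→D5 2, T→D2 6, U→D5 5, V→D2 3. Service 30; fixed 29; total 59.
{D1, D2, D3, D4, D5}: service 30 + fixed 39 = 69
No other subset beats 56.

Open D2 and D5; minimum total cost 56.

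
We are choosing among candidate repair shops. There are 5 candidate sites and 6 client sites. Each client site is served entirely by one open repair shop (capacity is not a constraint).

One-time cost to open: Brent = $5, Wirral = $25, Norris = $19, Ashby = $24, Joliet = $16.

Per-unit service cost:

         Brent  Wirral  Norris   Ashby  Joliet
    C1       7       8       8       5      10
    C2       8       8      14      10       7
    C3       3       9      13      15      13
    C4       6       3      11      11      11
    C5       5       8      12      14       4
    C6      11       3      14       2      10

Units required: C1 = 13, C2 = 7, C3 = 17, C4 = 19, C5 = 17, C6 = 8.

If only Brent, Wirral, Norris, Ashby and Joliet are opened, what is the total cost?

Each client site is assigned to its cheapest site among the open ones.
{Brent, Wirral, Norris, Ashby, Joliet}: C1→Ashby 5·13=65, C2→Joliet 7·7=49, C3→Brent 3·17=51, C4→Wirral 3·19=57, C5→Joliet 4·17=68, C6→Ashby 2·8=16. Service 306; fixed 89; total 395.

Total cost: 395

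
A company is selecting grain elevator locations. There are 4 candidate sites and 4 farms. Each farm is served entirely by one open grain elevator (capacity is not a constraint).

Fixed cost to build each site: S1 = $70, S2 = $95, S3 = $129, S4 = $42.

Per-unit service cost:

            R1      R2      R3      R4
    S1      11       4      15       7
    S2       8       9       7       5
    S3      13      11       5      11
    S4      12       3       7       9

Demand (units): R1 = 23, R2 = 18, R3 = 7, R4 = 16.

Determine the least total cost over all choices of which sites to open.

Minimum total cost: 504

For any fixed open set, each farm goes to its cheapest open site; total = fixed + service.
{S2, S4}: R1→S2 8·23=184, R2→S4 3·18=54, R3→S2 7·7=49, R4→S2 5·16=80. Service 367; fixed 137; total 504.
{S1, S2}: R1→S2 8·23=184, R2→S1 4·18=72, R3→S2 7·7=49, R4→S2 5·16=80. Service 385; fixed 165; total 550.
{S4}: R1→S4 12·23=276, R2→S4 3·18=54, R3→S4 7·7=49, R4→S4 9·16=144. Service 523; fixed 42; total 565.
{S1, S2, S3, S4}: service 353 + fixed 336 = 689
(All 15 nonempty subsets were checked; S2 and S4 is lowest.)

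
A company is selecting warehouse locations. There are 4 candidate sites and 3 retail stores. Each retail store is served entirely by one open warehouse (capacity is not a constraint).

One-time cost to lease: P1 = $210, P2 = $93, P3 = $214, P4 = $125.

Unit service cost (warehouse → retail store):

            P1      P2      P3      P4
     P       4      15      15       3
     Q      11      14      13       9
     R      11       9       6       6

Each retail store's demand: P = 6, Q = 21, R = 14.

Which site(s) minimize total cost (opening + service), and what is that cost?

Open P4 only; minimum total cost 416.

For any fixed open set, each retail store goes to its cheapest open site; total = fixed + service.
{P4}: P→P4 3·6=18, Q→P4 9·21=189, R→P4 6·14=84. Service 291; fixed 125; total 416.
{P2, P4}: P→P4 3·6=18, Q→P4 9·21=189, R→P4 6·14=84. Service 291; fixed 218; total 509.
{P2}: service 510 + fixed 93 = 603
{P1, P2, P3, P4}: service 291 + fixed 642 = 933
(All 15 nonempty subsets were checked; P4 only is lowest.)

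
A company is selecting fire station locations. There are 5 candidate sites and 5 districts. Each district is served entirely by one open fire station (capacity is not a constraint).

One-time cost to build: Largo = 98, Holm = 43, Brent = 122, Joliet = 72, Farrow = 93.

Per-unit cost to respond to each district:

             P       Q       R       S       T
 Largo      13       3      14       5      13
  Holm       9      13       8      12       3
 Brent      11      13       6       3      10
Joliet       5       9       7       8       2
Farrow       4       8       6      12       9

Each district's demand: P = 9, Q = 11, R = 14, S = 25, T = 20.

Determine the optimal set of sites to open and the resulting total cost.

For any fixed open set, each district goes to its cheapest open site; total = fixed + service.
{Largo, Joliet}: P→Joliet 5·9=45, Q→Largo 3·11=33, R→Joliet 7·14=98, S→Largo 5·25=125, T→Joliet 2·20=40. Service 341; fixed 170; total 511.
{Brent, Joliet}: service 343 + fixed 194 = 537
{Largo, Holm}: P→Holm 9·9=81, Q→Largo 3·11=33, R→Holm 8·14=112, S→Largo 5·25=125, T→Holm 3·20=60. Service 411; fixed 141; total 552.
{Largo, Holm, Brent, Joliet, Farrow}: service 268 + fixed 428 = 696
No other subset beats 511.

Open Largo and Joliet; minimum total cost 511.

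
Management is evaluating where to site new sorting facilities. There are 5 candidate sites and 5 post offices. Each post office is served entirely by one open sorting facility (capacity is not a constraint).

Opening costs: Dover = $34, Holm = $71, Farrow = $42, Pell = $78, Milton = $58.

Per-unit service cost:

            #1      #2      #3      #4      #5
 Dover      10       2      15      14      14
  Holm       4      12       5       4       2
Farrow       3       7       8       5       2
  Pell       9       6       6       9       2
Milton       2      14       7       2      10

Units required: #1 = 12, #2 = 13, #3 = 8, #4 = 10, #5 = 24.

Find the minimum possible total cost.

For any fixed open set, each post office goes to its cheapest open site; total = fixed + service.
{Dover, Farrow}: #1→Farrow 3·12=36, #2→Dover 2·13=26, #3→Farrow 8·8=64, #4→Farrow 5·10=50, #5→Farrow 2·24=48. Service 224; fixed 76; total 300.
{Dover, Holm}: #1→Holm 4·12=48, #2→Dover 2·13=26, #3→Holm 5·8=40, #4→Holm 4·10=40, #5→Holm 2·24=48. Service 202; fixed 105; total 307.
{Dover, Farrow, Milton}: #1→Milton 2·12=24, #2→Dover 2·13=26, #3→Milton 7·8=56, #4→Milton 2·10=20, #5→Farrow 2·24=48. Service 174; fixed 134; total 308.
{Dover, Holm, Farrow, Pell, Milton}: service 158 + fixed 283 = 441
No other subset beats 300.

Minimum total cost: 300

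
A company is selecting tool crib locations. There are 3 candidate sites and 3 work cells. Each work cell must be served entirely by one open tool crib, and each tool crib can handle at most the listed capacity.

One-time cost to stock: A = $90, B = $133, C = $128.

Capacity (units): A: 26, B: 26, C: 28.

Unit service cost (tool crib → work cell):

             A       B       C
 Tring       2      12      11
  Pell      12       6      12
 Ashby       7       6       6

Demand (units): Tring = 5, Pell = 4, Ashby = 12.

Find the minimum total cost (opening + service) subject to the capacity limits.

Minimum total cost: 232

Open {A}: Tring→A 2·5=10, Pell→A 12·4=48, Ashby→A 7·12=84.
Loads: A carries 21/26. Service 142; fixed 90; total 232.
Next best feasible plan costs 289.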